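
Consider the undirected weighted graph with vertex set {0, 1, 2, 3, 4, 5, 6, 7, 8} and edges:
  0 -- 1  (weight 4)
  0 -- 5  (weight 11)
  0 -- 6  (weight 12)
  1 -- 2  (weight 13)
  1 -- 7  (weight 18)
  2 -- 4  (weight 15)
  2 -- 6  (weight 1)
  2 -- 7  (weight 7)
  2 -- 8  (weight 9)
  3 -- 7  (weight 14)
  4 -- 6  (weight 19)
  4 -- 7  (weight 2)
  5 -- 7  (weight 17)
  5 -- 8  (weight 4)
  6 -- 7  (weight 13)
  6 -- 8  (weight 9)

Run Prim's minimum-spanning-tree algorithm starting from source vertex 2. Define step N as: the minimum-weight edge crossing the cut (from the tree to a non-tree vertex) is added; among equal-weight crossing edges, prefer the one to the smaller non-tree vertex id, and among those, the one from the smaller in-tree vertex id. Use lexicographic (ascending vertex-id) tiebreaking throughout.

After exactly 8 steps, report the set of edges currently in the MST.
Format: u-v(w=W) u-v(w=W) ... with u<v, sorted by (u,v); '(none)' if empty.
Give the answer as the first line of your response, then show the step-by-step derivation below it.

0-1(w=4) 0-5(w=11) 2-6(w=1) 2-7(w=7) 2-8(w=9) 3-7(w=14) 4-7(w=2) 5-8(w=4)

step 1: add edge 2-6 (w=1); MST = {2-6(w=1)}
step 2: add edge 2-7 (w=7); MST = {2-6(w=1) 2-7(w=7)}
step 3: add edge 4-7 (w=2); MST = {2-6(w=1) 2-7(w=7) 4-7(w=2)}
step 4: add edge 2-8 (w=9); MST = {2-6(w=1) 2-7(w=7) 2-8(w=9) 4-7(w=2)}
step 5: add edge 5-8 (w=4); MST = {2-6(w=1) 2-7(w=7) 2-8(w=9) 4-7(w=2) 5-8(w=4)}
step 6: add edge 0-5 (w=11); MST = {0-5(w=11) 2-6(w=1) 2-7(w=7) 2-8(w=9) 4-7(w=2) 5-8(w=4)}
step 7: add edge 0-1 (w=4); MST = {0-1(w=4) 0-5(w=11) 2-6(w=1) 2-7(w=7) 2-8(w=9) 4-7(w=2) 5-8(w=4)}
step 8: add edge 3-7 (w=14); MST = {0-1(w=4) 0-5(w=11) 2-6(w=1) 2-7(w=7) 2-8(w=9) 3-7(w=14) 4-7(w=2) 5-8(w=4)}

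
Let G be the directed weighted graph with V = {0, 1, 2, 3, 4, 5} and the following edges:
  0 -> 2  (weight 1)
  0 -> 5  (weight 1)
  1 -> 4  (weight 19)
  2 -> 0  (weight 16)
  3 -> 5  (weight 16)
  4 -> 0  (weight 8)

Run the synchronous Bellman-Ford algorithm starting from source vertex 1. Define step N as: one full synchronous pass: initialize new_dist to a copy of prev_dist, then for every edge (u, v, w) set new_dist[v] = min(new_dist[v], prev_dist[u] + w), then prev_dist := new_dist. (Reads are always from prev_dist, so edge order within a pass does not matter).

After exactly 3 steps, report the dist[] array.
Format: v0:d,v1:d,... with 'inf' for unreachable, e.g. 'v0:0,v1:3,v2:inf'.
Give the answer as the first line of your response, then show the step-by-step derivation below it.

v0:27,v1:0,v2:28,v3:inf,v4:19,v5:28

step 1: dist = v0:inf,v1:0,v2:inf,v3:inf,v4:19,v5:inf
step 2: dist = v0:27,v1:0,v2:inf,v3:inf,v4:19,v5:inf
step 3: dist = v0:27,v1:0,v2:28,v3:inf,v4:19,v5:28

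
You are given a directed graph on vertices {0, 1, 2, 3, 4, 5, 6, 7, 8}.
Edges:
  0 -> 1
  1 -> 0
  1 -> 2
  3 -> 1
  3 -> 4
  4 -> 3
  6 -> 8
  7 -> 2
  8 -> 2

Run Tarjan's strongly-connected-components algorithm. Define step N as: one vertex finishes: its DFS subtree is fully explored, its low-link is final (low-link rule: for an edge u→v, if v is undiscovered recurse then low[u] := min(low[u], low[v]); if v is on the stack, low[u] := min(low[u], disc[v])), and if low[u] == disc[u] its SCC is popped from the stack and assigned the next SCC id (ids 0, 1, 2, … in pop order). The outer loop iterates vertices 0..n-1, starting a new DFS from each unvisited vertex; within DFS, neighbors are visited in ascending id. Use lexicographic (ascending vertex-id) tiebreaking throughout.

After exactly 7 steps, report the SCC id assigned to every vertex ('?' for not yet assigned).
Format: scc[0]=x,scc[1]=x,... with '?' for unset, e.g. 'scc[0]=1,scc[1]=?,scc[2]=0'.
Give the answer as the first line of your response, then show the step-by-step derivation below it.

scc[0]=1,scc[1]=1,scc[2]=0,scc[3]=2,scc[4]=2,scc[5]=3,scc[6]=?,scc[7]=?,scc[8]=4

step 1: low=(low[0]=0,low[1]=0,low[2]=2,low[3]=?,low[4]=?,low[5]=?,low[6]=?,low[7]=?,low[8]=?); scc=(scc[0]=?,scc[1]=?,scc[2]=0,scc[3]=?,scc[4]=?,scc[5]=?,scc[6]=?,scc[7]=?,scc[8]=?)
step 2: low=(low[0]=0,low[1]=0,low[2]=2,low[3]=?,low[4]=?,low[5]=?,low[6]=?,low[7]=?,low[8]=?); scc=(scc[0]=?,scc[1]=?,scc[2]=0,scc[3]=?,scc[4]=?,scc[5]=?,scc[6]=?,scc[7]=?,scc[8]=?)
step 3: low=(low[0]=0,low[1]=0,low[2]=2,low[3]=?,low[4]=?,low[5]=?,low[6]=?,low[7]=?,low[8]=?); scc=(scc[0]=1,scc[1]=1,scc[2]=0,scc[3]=?,scc[4]=?,scc[5]=?,scc[6]=?,scc[7]=?,scc[8]=?)
step 4: low=(low[0]=0,low[1]=0,low[2]=2,low[3]=3,low[4]=3,low[5]=?,low[6]=?,low[7]=?,low[8]=?); scc=(scc[0]=1,scc[1]=1,scc[2]=0,scc[3]=?,scc[4]=?,scc[5]=?,scc[6]=?,scc[7]=?,scc[8]=?)
step 5: low=(low[0]=0,low[1]=0,low[2]=2,low[3]=3,low[4]=3,low[5]=?,low[6]=?,low[7]=?,low[8]=?); scc=(scc[0]=1,scc[1]=1,scc[2]=0,scc[3]=2,scc[4]=2,scc[5]=?,scc[6]=?,scc[7]=?,scc[8]=?)
step 6: low=(low[0]=0,low[1]=0,low[2]=2,low[3]=3,low[4]=3,low[5]=5,low[6]=?,low[7]=?,low[8]=?); scc=(scc[0]=1,scc[1]=1,scc[2]=0,scc[3]=2,scc[4]=2,scc[5]=3,scc[6]=?,scc[7]=?,scc[8]=?)
step 7: low=(low[0]=0,low[1]=0,low[2]=2,low[3]=3,low[4]=3,low[5]=5,low[6]=6,low[7]=?,low[8]=7); scc=(scc[0]=1,scc[1]=1,scc[2]=0,scc[3]=2,scc[4]=2,scc[5]=3,scc[6]=?,scc[7]=?,scc[8]=4)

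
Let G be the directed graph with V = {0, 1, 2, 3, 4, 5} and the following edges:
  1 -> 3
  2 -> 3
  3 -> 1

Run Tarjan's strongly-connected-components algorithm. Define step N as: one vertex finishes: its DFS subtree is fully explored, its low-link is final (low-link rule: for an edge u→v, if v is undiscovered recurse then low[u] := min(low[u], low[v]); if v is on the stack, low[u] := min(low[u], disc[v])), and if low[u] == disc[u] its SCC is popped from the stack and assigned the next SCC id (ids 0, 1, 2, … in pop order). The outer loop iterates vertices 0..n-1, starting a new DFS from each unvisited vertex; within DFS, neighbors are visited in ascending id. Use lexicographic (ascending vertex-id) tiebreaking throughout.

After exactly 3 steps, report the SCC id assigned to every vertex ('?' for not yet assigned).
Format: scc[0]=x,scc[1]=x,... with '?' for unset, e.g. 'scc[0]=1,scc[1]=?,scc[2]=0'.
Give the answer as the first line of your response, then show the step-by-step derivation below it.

scc[0]=0,scc[1]=1,scc[2]=?,scc[3]=1,scc[4]=?,scc[5]=?

step 1: low=(low[0]=0,low[1]=?,low[2]=?,low[3]=?,low[4]=?,low[5]=?); scc=(scc[0]=0,scc[1]=?,scc[2]=?,scc[3]=?,scc[4]=?,scc[5]=?)
step 2: low=(low[0]=0,low[1]=1,low[2]=?,low[3]=1,low[4]=?,low[5]=?); scc=(scc[0]=0,scc[1]=?,scc[2]=?,scc[3]=?,scc[4]=?,scc[5]=?)
step 3: low=(low[0]=0,low[1]=1,low[2]=?,low[3]=1,low[4]=?,low[5]=?); scc=(scc[0]=0,scc[1]=1,scc[2]=?,scc[3]=1,scc[4]=?,scc[5]=?)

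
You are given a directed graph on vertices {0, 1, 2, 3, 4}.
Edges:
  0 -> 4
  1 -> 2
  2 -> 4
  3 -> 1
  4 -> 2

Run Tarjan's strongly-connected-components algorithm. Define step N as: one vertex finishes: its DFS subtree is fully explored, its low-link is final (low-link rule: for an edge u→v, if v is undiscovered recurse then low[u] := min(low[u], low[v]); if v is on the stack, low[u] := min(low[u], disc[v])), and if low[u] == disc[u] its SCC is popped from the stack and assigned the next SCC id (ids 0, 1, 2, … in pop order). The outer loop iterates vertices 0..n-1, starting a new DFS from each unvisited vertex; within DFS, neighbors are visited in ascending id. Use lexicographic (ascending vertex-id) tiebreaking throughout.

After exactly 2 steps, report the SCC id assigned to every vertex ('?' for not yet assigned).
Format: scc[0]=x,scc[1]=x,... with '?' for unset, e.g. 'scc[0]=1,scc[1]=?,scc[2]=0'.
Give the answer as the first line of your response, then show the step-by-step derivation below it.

scc[0]=?,scc[1]=?,scc[2]=0,scc[3]=?,scc[4]=0

step 1: low=(low[0]=0,low[1]=?,low[2]=1,low[3]=?,low[4]=1); scc=(scc[0]=?,scc[1]=?,scc[2]=?,scc[3]=?,scc[4]=?)
step 2: low=(low[0]=0,low[1]=?,low[2]=1,low[3]=?,low[4]=1); scc=(scc[0]=?,scc[1]=?,scc[2]=0,scc[3]=?,scc[4]=0)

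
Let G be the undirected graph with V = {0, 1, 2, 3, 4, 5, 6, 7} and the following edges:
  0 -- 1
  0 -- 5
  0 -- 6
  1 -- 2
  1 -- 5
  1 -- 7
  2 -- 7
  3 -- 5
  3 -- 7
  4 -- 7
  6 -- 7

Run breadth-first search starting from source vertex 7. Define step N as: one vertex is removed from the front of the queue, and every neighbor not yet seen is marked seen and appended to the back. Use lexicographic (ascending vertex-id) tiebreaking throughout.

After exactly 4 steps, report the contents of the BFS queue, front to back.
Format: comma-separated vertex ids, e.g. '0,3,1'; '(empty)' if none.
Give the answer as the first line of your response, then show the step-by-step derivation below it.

4,6,0,5

step 1: dequeue 7; queue=[1,2,3,4,6]; order=7
step 2: dequeue 1; queue=[2,3,4,6,0,5]; order=7,1
step 3: dequeue 2; queue=[3,4,6,0,5]; order=7,1,2
step 4: dequeue 3; queue=[4,6,0,5]; order=7,1,2,3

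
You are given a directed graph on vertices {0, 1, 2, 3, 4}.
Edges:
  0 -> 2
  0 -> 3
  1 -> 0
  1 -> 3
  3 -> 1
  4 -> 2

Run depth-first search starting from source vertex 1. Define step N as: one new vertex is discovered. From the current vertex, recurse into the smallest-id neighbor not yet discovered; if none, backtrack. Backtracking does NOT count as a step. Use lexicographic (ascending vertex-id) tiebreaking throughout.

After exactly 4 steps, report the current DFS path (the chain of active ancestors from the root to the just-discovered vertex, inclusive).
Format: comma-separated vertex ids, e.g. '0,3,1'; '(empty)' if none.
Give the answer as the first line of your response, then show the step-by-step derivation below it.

1,0,3

step 1: discover 1; path=1; order=1
step 2: discover 0; path=1>0; order=1,0
step 3: discover 2; path=1>0>2; order=1,0,2
step 4: discover 3; path=1>0>3; order=1,0,2,3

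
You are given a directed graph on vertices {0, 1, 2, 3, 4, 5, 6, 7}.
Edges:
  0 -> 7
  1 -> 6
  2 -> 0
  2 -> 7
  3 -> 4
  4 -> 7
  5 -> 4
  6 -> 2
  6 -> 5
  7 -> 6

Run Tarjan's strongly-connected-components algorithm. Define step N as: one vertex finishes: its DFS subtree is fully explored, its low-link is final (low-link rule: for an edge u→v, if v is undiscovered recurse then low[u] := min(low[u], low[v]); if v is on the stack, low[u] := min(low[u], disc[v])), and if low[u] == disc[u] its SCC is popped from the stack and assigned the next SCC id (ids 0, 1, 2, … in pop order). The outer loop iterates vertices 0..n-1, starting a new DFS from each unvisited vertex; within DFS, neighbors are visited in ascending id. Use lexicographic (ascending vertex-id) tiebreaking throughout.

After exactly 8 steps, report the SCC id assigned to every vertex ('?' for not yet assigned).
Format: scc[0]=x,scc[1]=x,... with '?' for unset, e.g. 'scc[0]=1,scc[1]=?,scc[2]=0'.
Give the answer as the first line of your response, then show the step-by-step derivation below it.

scc[0]=0,scc[1]=1,scc[2]=0,scc[3]=2,scc[4]=0,scc[5]=0,scc[6]=0,scc[7]=0

step 1: low=(low[0]=0,low[1]=?,low[2]=0,low[3]=?,low[4]=?,low[5]=?,low[6]=2,low[7]=1); scc=(scc[0]=?,scc[1]=?,scc[2]=?,scc[3]=?,scc[4]=?,scc[5]=?,scc[6]=?,scc[7]=?)
step 2: low=(low[0]=0,low[1]=?,low[2]=0,low[3]=?,low[4]=1,low[5]=4,low[6]=0,low[7]=1); scc=(scc[0]=?,scc[1]=?,scc[2]=?,scc[3]=?,scc[4]=?,scc[5]=?,scc[6]=?,scc[7]=?)
step 3: low=(low[0]=0,low[1]=?,low[2]=0,low[3]=?,low[4]=1,low[5]=1,low[6]=0,low[7]=1); scc=(scc[0]=?,scc[1]=?,scc[2]=?,scc[3]=?,scc[4]=?,scc[5]=?,scc[6]=?,scc[7]=?)
step 4: low=(low[0]=0,low[1]=?,low[2]=0,low[3]=?,low[4]=1,low[5]=1,low[6]=0,low[7]=1); scc=(scc[0]=?,scc[1]=?,scc[2]=?,scc[3]=?,scc[4]=?,scc[5]=?,scc[6]=?,scc[7]=?)
step 5: low=(low[0]=0,low[1]=?,low[2]=0,low[3]=?,low[4]=1,low[5]=1,low[6]=0,low[7]=0); scc=(scc[0]=?,scc[1]=?,scc[2]=?,scc[3]=?,scc[4]=?,scc[5]=?,scc[6]=?,scc[7]=?)
step 6: low=(low[0]=0,low[1]=?,low[2]=0,low[3]=?,low[4]=1,low[5]=1,low[6]=0,low[7]=0); scc=(scc[0]=0,scc[1]=?,scc[2]=0,scc[3]=?,scc[4]=0,scc[5]=0,scc[6]=0,scc[7]=0)
step 7: low=(low[0]=0,low[1]=6,low[2]=0,low[3]=?,low[4]=1,low[5]=1,low[6]=0,low[7]=0); scc=(scc[0]=0,scc[1]=1,scc[2]=0,scc[3]=?,scc[4]=0,scc[5]=0,scc[6]=0,scc[7]=0)
step 8: low=(low[0]=0,low[1]=6,low[2]=0,low[3]=7,low[4]=1,low[5]=1,low[6]=0,low[7]=0); scc=(scc[0]=0,scc[1]=1,scc[2]=0,scc[3]=2,scc[4]=0,scc[5]=0,scc[6]=0,scc[7]=0)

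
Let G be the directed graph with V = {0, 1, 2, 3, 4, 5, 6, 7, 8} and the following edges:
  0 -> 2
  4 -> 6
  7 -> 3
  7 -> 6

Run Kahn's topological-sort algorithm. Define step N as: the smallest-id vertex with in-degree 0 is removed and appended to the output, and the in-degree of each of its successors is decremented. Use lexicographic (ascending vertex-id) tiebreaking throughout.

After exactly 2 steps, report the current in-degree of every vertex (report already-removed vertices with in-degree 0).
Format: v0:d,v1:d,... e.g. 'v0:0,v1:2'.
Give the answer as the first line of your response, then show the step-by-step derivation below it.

v0:0,v1:0,v2:0,v3:1,v4:0,v5:0,v6:2,v7:0,v8:0

step 1: output 0; order=[0]; indeg=(0,0,0,1,0,0,2,0,0)
step 2: output 1; order=[0,1]; indeg=(0,0,0,1,0,0,2,0,0)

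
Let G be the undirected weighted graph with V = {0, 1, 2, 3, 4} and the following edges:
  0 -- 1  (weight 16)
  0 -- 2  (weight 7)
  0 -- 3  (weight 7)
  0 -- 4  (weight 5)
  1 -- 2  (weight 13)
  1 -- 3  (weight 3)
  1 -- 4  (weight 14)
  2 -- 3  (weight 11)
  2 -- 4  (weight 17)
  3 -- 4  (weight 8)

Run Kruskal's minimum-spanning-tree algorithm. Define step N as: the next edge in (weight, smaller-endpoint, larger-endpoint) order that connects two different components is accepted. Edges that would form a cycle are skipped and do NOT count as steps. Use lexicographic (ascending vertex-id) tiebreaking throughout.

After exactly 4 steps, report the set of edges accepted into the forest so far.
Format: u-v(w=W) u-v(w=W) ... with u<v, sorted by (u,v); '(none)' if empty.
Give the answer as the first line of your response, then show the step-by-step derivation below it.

0-2(w=7) 0-3(w=7) 0-4(w=5) 1-3(w=3)

step 1: add edge 1-3 (w=3); MST = {1-3(w=3)}
step 2: add edge 0-4 (w=5); MST = {0-4(w=5) 1-3(w=3)}
step 3: add edge 0-2 (w=7); MST = {0-2(w=7) 0-4(w=5) 1-3(w=3)}
step 4: add edge 0-3 (w=7); MST = {0-2(w=7) 0-3(w=7) 0-4(w=5) 1-3(w=3)}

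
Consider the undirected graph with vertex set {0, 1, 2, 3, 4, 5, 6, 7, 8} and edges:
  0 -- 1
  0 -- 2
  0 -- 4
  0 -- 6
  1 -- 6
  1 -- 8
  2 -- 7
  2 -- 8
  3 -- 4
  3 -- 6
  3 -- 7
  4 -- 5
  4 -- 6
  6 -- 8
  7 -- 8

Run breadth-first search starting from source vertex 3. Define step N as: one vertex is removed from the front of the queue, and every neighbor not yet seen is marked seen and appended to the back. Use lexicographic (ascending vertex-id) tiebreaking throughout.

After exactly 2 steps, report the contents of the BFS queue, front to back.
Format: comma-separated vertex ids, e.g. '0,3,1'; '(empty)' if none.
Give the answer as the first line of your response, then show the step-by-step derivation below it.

6,7,0,5

step 1: dequeue 3; queue=[4,6,7]; order=3
step 2: dequeue 4; queue=[6,7,0,5]; order=3,4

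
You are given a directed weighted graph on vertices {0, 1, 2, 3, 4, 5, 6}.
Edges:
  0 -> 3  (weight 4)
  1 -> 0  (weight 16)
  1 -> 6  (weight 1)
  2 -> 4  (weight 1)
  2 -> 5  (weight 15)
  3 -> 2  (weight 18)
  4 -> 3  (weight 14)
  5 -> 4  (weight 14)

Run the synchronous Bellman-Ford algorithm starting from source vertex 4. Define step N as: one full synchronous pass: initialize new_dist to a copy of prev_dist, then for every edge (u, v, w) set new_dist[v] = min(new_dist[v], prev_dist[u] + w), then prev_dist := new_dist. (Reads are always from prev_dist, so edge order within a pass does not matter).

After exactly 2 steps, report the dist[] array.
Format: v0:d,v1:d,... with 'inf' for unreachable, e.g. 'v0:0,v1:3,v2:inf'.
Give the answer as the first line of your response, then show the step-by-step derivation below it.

v0:inf,v1:inf,v2:32,v3:14,v4:0,v5:inf,v6:inf

step 1: dist = v0:inf,v1:inf,v2:inf,v3:14,v4:0,v5:inf,v6:inf
step 2: dist = v0:inf,v1:inf,v2:32,v3:14,v4:0,v5:inf,v6:inf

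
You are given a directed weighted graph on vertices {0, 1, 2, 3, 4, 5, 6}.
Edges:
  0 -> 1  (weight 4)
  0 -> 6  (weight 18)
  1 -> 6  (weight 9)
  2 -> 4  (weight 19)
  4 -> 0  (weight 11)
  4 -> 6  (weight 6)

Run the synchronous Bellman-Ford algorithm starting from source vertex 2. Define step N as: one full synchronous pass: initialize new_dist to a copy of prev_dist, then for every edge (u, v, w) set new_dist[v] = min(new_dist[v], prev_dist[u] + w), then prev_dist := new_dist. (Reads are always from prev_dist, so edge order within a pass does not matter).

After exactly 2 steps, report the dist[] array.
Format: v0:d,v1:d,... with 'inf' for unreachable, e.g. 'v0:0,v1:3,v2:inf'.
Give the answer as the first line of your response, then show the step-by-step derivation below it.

v0:30,v1:inf,v2:0,v3:inf,v4:19,v5:inf,v6:25

step 1: dist = v0:inf,v1:inf,v2:0,v3:inf,v4:19,v5:inf,v6:inf
step 2: dist = v0:30,v1:inf,v2:0,v3:inf,v4:19,v5:inf,v6:25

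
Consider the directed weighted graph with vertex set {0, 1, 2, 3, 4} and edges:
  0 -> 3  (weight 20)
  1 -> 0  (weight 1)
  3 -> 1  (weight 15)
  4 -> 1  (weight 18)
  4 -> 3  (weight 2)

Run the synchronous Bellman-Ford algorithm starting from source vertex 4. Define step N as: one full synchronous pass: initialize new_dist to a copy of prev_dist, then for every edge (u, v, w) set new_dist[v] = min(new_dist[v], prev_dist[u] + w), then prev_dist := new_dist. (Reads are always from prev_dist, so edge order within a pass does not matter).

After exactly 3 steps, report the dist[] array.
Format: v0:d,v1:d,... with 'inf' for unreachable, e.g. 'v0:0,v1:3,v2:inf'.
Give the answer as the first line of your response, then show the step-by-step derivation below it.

v0:18,v1:17,v2:inf,v3:2,v4:0

step 1: dist = v0:inf,v1:18,v2:inf,v3:2,v4:0
step 2: dist = v0:19,v1:17,v2:inf,v3:2,v4:0
step 3: dist = v0:18,v1:17,v2:inf,v3:2,v4:0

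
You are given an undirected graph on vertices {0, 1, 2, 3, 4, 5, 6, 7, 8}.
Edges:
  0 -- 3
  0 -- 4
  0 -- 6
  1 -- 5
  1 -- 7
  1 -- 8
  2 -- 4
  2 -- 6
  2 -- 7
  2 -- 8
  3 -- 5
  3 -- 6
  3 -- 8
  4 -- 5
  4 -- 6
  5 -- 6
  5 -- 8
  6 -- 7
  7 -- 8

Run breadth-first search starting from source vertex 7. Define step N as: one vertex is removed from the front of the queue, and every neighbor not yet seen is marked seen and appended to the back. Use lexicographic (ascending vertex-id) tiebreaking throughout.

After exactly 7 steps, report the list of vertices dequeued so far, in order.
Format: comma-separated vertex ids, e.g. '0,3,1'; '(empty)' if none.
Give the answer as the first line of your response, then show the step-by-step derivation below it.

7,1,2,6,8,5,4

step 1: dequeue 7; queue=[1,2,6,8]; order=7
step 2: dequeue 1; queue=[2,6,8,5]; order=7,1
step 3: dequeue 2; queue=[6,8,5,4]; order=7,1,2
step 4: dequeue 6; queue=[8,5,4,0,3]; order=7,1,2,6
step 5: dequeue 8; queue=[5,4,0,3]; order=7,1,2,6,8
step 6: dequeue 5; queue=[4,0,3]; order=7,1,2,6,8,5
step 7: dequeue 4; queue=[0,3]; order=7,1,2,6,8,5,4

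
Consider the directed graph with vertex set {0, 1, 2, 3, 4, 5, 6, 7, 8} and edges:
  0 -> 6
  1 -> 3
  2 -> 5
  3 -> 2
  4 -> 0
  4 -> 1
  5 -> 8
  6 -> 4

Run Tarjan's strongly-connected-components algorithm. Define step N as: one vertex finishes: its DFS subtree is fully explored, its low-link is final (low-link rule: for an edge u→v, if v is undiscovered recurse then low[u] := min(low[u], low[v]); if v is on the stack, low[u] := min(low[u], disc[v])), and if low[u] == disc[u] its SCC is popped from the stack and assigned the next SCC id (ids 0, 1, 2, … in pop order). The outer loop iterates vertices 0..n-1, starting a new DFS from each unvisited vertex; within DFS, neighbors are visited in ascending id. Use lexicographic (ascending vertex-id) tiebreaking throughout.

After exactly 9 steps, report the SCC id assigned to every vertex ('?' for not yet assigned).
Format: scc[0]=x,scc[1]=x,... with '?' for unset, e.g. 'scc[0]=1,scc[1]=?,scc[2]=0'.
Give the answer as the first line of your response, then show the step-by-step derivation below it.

scc[0]=5,scc[1]=4,scc[2]=2,scc[3]=3,scc[4]=5,scc[5]=1,scc[6]=5,scc[7]=6,scc[8]=0

step 1: low=(low[0]=0,low[1]=3,low[2]=5,low[3]=4,low[4]=0,low[5]=6,low[6]=1,low[7]=?,low[8]=7); scc=(scc[0]=?,scc[1]=?,scc[2]=?,scc[3]=?,scc[4]=?,scc[5]=?,scc[6]=?,scc[7]=?,scc[8]=0)
step 2: low=(low[0]=0,low[1]=3,low[2]=5,low[3]=4,low[4]=0,low[5]=6,low[6]=1,low[7]=?,low[8]=7); scc=(scc[0]=?,scc[1]=?,scc[2]=?,scc[3]=?,scc[4]=?,scc[5]=1,scc[6]=?,scc[7]=?,scc[8]=0)
step 3: low=(low[0]=0,low[1]=3,low[2]=5,low[3]=4,low[4]=0,low[5]=6,low[6]=1,low[7]=?,low[8]=7); scc=(scc[0]=?,scc[1]=?,scc[2]=2,scc[3]=?,scc[4]=?,scc[5]=1,scc[6]=?,scc[7]=?,scc[8]=0)
step 4: low=(low[0]=0,low[1]=3,low[2]=5,low[3]=4,low[4]=0,low[5]=6,low[6]=1,low[7]=?,low[8]=7); scc=(scc[0]=?,scc[1]=?,scc[2]=2,scc[3]=3,scc[4]=?,scc[5]=1,scc[6]=?,scc[7]=?,scc[8]=0)
step 5: low=(low[0]=0,low[1]=3,low[2]=5,low[3]=4,low[4]=0,low[5]=6,low[6]=1,low[7]=?,low[8]=7); scc=(scc[0]=?,scc[1]=4,scc[2]=2,scc[3]=3,scc[4]=?,scc[5]=1,scc[6]=?,scc[7]=?,scc[8]=0)
step 6: low=(low[0]=0,low[1]=3,low[2]=5,low[3]=4,low[4]=0,low[5]=6,low[6]=1,low[7]=?,low[8]=7); scc=(scc[0]=?,scc[1]=4,scc[2]=2,scc[3]=3,scc[4]=?,scc[5]=1,scc[6]=?,scc[7]=?,scc[8]=0)
step 7: low=(low[0]=0,low[1]=3,low[2]=5,low[3]=4,low[4]=0,low[5]=6,low[6]=0,low[7]=?,low[8]=7); scc=(scc[0]=?,scc[1]=4,scc[2]=2,scc[3]=3,scc[4]=?,scc[5]=1,scc[6]=?,scc[7]=?,scc[8]=0)
step 8: low=(low[0]=0,low[1]=3,low[2]=5,low[3]=4,low[4]=0,low[5]=6,low[6]=0,low[7]=?,low[8]=7); scc=(scc[0]=5,scc[1]=4,scc[2]=2,scc[3]=3,scc[4]=5,scc[5]=1,scc[6]=5,scc[7]=?,scc[8]=0)
step 9: low=(low[0]=0,low[1]=3,low[2]=5,low[3]=4,low[4]=0,low[5]=6,low[6]=0,low[7]=8,low[8]=7); scc=(scc[0]=5,scc[1]=4,scc[2]=2,scc[3]=3,scc[4]=5,scc[5]=1,scc[6]=5,scc[7]=6,scc[8]=0)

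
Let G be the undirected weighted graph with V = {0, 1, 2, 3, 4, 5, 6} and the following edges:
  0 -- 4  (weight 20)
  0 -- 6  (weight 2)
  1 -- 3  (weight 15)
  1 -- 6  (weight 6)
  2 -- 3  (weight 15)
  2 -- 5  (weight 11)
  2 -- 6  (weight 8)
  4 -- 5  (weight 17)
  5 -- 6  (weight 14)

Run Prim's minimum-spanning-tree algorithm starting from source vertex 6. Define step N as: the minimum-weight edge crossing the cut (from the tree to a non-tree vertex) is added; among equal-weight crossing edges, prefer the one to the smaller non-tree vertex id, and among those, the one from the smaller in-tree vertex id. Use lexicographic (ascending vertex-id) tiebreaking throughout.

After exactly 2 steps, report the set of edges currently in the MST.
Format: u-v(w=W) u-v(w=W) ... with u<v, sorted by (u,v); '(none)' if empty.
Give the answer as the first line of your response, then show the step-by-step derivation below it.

0-6(w=2) 1-6(w=6)

step 1: add edge 0-6 (w=2); MST = {0-6(w=2)}
step 2: add edge 1-6 (w=6); MST = {0-6(w=2) 1-6(w=6)}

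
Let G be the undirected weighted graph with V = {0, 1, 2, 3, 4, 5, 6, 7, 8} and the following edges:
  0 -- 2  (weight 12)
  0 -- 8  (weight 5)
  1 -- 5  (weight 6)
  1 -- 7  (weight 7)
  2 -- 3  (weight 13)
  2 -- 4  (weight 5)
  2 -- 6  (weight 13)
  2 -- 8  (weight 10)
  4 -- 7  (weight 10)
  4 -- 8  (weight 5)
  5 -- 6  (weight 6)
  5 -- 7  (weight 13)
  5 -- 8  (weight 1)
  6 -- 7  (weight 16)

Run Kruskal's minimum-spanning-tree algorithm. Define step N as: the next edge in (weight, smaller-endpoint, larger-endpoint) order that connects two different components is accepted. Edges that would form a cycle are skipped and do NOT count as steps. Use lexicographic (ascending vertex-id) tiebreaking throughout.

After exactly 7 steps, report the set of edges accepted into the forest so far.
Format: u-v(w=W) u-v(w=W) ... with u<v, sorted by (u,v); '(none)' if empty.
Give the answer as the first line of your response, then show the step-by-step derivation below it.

0-8(w=5) 1-5(w=6) 1-7(w=7) 2-4(w=5) 4-8(w=5) 5-6(w=6) 5-8(w=1)

step 1: add edge 5-8 (w=1); MST = {5-8(w=1)}
step 2: add edge 0-8 (w=5); MST = {0-8(w=5) 5-8(w=1)}
step 3: add edge 2-4 (w=5); MST = {0-8(w=5) 2-4(w=5) 5-8(w=1)}
step 4: add edge 4-8 (w=5); MST = {0-8(w=5) 2-4(w=5) 4-8(w=5) 5-8(w=1)}
step 5: add edge 1-5 (w=6); MST = {0-8(w=5) 1-5(w=6) 2-4(w=5) 4-8(w=5) 5-8(w=1)}
step 6: add edge 5-6 (w=6); MST = {0-8(w=5) 1-5(w=6) 2-4(w=5) 4-8(w=5) 5-6(w=6) 5-8(w=1)}
step 7: add edge 1-7 (w=7); MST = {0-8(w=5) 1-5(w=6) 1-7(w=7) 2-4(w=5) 4-8(w=5) 5-6(w=6) 5-8(w=1)}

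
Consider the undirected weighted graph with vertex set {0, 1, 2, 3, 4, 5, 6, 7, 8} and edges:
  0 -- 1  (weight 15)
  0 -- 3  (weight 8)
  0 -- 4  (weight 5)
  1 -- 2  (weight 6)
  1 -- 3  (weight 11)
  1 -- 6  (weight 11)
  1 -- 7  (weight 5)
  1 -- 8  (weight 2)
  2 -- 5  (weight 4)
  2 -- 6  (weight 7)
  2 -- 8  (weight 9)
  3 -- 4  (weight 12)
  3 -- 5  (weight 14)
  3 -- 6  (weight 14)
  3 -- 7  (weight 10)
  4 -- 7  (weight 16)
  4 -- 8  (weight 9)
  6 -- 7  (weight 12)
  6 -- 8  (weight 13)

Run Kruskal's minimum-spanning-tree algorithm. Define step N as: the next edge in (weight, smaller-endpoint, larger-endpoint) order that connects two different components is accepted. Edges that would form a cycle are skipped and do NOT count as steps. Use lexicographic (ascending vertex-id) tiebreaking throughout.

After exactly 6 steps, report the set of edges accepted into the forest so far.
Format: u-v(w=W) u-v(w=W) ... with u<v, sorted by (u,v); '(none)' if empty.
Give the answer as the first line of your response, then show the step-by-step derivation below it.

0-4(w=5) 1-2(w=6) 1-7(w=5) 1-8(w=2) 2-5(w=4) 2-6(w=7)

step 1: add edge 1-8 (w=2); MST = {1-8(w=2)}
step 2: add edge 2-5 (w=4); MST = {1-8(w=2) 2-5(w=4)}
step 3: add edge 0-4 (w=5); MST = {0-4(w=5) 1-8(w=2) 2-5(w=4)}
step 4: add edge 1-7 (w=5); MST = {0-4(w=5) 1-7(w=5) 1-8(w=2) 2-5(w=4)}
step 5: add edge 1-2 (w=6); MST = {0-4(w=5) 1-2(w=6) 1-7(w=5) 1-8(w=2) 2-5(w=4)}
step 6: add edge 2-6 (w=7); MST = {0-4(w=5) 1-2(w=6) 1-7(w=5) 1-8(w=2) 2-5(w=4) 2-6(w=7)}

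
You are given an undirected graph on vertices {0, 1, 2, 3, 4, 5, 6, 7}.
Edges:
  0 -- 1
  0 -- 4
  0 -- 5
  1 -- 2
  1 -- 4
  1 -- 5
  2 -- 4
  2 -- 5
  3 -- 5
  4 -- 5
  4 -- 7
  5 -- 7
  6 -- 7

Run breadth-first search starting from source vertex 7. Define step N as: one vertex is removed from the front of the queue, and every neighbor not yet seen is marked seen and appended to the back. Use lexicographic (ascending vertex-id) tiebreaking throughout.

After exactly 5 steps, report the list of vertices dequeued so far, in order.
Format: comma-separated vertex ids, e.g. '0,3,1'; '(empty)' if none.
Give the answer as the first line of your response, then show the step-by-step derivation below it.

7,4,5,6,0

step 1: dequeue 7; queue=[4,5,6]; order=7
step 2: dequeue 4; queue=[5,6,0,1,2]; order=7,4
step 3: dequeue 5; queue=[6,0,1,2,3]; order=7,4,5
step 4: dequeue 6; queue=[0,1,2,3]; order=7,4,5,6
step 5: dequeue 0; queue=[1,2,3]; order=7,4,5,6,0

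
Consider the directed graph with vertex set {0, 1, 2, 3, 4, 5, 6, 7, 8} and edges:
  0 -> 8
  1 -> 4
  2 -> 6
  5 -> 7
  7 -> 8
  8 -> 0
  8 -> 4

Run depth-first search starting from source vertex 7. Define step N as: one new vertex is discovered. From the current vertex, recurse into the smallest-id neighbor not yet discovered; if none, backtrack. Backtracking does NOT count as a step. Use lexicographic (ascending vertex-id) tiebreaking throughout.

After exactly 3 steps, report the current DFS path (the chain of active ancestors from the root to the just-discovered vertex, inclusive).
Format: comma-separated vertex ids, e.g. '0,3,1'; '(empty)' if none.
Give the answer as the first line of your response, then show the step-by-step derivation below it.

7,8,0

step 1: discover 7; path=7; order=7
step 2: discover 8; path=7>8; order=7,8
step 3: discover 0; path=7>8>0; order=7,8,0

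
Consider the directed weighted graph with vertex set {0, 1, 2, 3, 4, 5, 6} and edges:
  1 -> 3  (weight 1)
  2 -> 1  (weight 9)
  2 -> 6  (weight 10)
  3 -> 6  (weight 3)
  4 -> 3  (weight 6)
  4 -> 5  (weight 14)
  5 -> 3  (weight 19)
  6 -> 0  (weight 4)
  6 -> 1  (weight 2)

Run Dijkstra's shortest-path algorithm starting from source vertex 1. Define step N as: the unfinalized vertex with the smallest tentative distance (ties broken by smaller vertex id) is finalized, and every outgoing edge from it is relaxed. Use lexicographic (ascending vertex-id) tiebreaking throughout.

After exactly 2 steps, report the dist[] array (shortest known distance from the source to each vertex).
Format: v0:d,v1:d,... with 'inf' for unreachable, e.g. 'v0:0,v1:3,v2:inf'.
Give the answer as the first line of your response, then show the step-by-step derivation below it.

v0:inf,v1:0,v2:inf,v3:1,v4:inf,v5:inf,v6:4

step 1: dist = v0:inf,v1:0,v2:inf,v3:1,v4:inf,v5:inf,v6:inf
step 2: dist = v0:inf,v1:0,v2:inf,v3:1,v4:inf,v5:inf,v6:4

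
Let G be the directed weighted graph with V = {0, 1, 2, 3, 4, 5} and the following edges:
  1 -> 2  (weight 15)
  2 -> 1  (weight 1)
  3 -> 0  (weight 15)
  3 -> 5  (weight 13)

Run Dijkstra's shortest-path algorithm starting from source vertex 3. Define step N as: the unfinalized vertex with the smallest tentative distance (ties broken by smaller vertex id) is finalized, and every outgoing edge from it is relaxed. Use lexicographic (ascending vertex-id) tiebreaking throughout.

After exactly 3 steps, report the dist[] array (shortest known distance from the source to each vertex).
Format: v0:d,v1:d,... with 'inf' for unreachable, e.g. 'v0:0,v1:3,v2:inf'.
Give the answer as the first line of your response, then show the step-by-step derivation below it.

v0:15,v1:inf,v2:inf,v3:0,v4:inf,v5:13

step 1: dist = v0:15,v1:inf,v2:inf,v3:0,v4:inf,v5:13
step 2: dist = v0:15,v1:inf,v2:inf,v3:0,v4:inf,v5:13
step 3: dist = v0:15,v1:inf,v2:inf,v3:0,v4:inf,v5:13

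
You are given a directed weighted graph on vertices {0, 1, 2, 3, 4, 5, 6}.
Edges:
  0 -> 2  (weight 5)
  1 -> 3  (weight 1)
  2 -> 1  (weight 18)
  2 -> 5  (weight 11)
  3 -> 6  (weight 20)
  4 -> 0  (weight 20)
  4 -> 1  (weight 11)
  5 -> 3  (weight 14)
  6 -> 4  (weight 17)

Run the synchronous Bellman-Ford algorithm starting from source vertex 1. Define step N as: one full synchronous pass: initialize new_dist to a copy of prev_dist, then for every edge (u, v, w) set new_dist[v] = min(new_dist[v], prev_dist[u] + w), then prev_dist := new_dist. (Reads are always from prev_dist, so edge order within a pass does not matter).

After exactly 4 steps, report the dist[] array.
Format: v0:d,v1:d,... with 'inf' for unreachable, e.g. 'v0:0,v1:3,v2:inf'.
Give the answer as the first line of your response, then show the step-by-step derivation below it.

v0:58,v1:0,v2:inf,v3:1,v4:38,v5:inf,v6:21

step 1: dist = v0:inf,v1:0,v2:inf,v3:1,v4:inf,v5:inf,v6:inf
step 2: dist = v0:inf,v1:0,v2:inf,v3:1,v4:inf,v5:inf,v6:21
step 3: dist = v0:inf,v1:0,v2:inf,v3:1,v4:38,v5:inf,v6:21
step 4: dist = v0:58,v1:0,v2:inf,v3:1,v4:38,v5:inf,v6:21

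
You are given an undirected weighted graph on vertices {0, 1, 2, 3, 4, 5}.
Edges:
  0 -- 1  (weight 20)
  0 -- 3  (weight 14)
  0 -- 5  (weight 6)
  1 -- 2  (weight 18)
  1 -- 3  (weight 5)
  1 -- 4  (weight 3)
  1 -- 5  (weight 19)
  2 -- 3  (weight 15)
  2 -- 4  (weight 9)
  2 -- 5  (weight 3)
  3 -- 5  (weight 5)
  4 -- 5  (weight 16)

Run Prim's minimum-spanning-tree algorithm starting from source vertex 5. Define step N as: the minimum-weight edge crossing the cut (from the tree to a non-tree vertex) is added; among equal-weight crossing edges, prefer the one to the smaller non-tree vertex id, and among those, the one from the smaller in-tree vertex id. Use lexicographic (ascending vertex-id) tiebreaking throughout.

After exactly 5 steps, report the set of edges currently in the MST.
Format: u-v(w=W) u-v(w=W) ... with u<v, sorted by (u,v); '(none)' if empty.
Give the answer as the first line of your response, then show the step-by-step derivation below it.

0-5(w=6) 1-3(w=5) 1-4(w=3) 2-5(w=3) 3-5(w=5)

step 1: add edge 2-5 (w=3); MST = {2-5(w=3)}
step 2: add edge 3-5 (w=5); MST = {2-5(w=3) 3-5(w=5)}
step 3: add edge 1-3 (w=5); MST = {1-3(w=5) 2-5(w=3) 3-5(w=5)}
step 4: add edge 1-4 (w=3); MST = {1-3(w=5) 1-4(w=3) 2-5(w=3) 3-5(w=5)}
step 5: add edge 0-5 (w=6); MST = {0-5(w=6) 1-3(w=5) 1-4(w=3) 2-5(w=3) 3-5(w=5)}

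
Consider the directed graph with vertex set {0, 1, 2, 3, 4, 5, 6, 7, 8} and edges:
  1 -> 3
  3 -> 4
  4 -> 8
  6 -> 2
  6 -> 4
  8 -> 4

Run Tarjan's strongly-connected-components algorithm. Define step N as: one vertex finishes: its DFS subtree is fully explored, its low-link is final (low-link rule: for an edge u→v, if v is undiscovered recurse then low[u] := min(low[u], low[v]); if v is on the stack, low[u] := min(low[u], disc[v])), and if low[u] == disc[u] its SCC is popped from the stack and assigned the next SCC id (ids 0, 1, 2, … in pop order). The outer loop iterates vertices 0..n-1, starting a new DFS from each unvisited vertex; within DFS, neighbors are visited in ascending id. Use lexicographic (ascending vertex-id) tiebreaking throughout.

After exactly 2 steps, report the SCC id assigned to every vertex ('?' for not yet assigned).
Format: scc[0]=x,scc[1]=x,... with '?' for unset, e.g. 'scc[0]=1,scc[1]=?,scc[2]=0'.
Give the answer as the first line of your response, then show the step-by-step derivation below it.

scc[0]=0,scc[1]=?,scc[2]=?,scc[3]=?,scc[4]=?,scc[5]=?,scc[6]=?,scc[7]=?,scc[8]=?

step 1: low=(low[0]=0,low[1]=?,low[2]=?,low[3]=?,low[4]=?,low[5]=?,low[6]=?,low[7]=?,low[8]=?); scc=(scc[0]=0,scc[1]=?,scc[2]=?,scc[3]=?,scc[4]=?,scc[5]=?,scc[6]=?,scc[7]=?,scc[8]=?)
step 2: low=(low[0]=0,low[1]=1,low[2]=?,low[3]=2,low[4]=3,low[5]=?,low[6]=?,low[7]=?,low[8]=3); scc=(scc[0]=0,scc[1]=?,scc[2]=?,scc[3]=?,scc[4]=?,scc[5]=?,scc[6]=?,scc[7]=?,scc[8]=?)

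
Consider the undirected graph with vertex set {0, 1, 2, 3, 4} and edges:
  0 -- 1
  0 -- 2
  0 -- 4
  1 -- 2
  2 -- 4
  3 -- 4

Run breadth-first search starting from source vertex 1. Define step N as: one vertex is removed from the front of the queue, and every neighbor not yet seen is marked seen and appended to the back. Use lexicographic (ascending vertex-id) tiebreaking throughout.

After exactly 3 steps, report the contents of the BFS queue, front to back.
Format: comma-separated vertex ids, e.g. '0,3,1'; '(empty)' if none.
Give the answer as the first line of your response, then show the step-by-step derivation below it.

4

step 1: dequeue 1; queue=[0,2]; order=1
step 2: dequeue 0; queue=[2,4]; order=1,0
step 3: dequeue 2; queue=[4]; order=1,0,2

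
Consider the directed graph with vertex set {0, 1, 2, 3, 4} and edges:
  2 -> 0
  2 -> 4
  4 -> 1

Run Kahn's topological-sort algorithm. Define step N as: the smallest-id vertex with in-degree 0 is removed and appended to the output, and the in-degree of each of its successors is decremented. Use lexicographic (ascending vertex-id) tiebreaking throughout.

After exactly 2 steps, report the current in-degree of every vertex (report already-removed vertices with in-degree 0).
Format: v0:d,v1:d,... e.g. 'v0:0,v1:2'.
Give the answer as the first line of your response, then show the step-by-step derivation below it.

v0:0,v1:1,v2:0,v3:0,v4:0

step 1: output 2; order=[2]; indeg=(0,1,0,0,0)
step 2: output 0; order=[2,0]; indeg=(0,1,0,0,0)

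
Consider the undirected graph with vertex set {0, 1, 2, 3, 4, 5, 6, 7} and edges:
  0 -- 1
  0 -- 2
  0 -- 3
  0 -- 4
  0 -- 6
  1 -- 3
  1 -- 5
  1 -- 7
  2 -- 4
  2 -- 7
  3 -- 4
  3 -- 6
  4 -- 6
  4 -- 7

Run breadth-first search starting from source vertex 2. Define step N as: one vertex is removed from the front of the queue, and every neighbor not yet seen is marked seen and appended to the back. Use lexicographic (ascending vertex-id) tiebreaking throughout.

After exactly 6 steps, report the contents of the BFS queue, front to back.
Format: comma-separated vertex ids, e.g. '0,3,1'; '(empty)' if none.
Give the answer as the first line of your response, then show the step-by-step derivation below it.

6,5

step 1: dequeue 2; queue=[0,4,7]; order=2
step 2: dequeue 0; queue=[4,7,1,3,6]; order=2,0
step 3: dequeue 4; queue=[7,1,3,6]; order=2,0,4
step 4: dequeue 7; queue=[1,3,6]; order=2,0,4,7
step 5: dequeue 1; queue=[3,6,5]; order=2,0,4,7,1
step 6: dequeue 3; queue=[6,5]; order=2,0,4,7,1,3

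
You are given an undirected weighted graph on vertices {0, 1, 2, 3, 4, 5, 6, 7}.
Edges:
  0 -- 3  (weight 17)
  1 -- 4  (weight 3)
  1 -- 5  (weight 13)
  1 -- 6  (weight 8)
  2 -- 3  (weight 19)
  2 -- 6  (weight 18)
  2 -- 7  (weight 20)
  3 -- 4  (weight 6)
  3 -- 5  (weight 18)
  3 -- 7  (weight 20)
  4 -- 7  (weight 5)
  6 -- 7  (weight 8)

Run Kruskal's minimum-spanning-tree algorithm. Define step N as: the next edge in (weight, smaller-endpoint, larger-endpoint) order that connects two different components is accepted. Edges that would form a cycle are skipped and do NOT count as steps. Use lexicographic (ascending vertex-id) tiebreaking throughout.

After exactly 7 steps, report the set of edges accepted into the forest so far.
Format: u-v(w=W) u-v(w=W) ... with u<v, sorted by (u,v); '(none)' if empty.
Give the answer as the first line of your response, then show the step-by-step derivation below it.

0-3(w=17) 1-4(w=3) 1-5(w=13) 1-6(w=8) 2-6(w=18) 3-4(w=6) 4-7(w=5)

step 1: add edge 1-4 (w=3); MST = {1-4(w=3)}
step 2: add edge 4-7 (w=5); MST = {1-4(w=3) 4-7(w=5)}
step 3: add edge 3-4 (w=6); MST = {1-4(w=3) 3-4(w=6) 4-7(w=5)}
step 4: add edge 1-6 (w=8); MST = {1-4(w=3) 1-6(w=8) 3-4(w=6) 4-7(w=5)}
step 5: add edge 1-5 (w=13); MST = {1-4(w=3) 1-5(w=13) 1-6(w=8) 3-4(w=6) 4-7(w=5)}
step 6: add edge 0-3 (w=17); MST = {0-3(w=17) 1-4(w=3) 1-5(w=13) 1-6(w=8) 3-4(w=6) 4-7(w=5)}
step 7: add edge 2-6 (w=18); MST = {0-3(w=17) 1-4(w=3) 1-5(w=13) 1-6(w=8) 2-6(w=18) 3-4(w=6) 4-7(w=5)}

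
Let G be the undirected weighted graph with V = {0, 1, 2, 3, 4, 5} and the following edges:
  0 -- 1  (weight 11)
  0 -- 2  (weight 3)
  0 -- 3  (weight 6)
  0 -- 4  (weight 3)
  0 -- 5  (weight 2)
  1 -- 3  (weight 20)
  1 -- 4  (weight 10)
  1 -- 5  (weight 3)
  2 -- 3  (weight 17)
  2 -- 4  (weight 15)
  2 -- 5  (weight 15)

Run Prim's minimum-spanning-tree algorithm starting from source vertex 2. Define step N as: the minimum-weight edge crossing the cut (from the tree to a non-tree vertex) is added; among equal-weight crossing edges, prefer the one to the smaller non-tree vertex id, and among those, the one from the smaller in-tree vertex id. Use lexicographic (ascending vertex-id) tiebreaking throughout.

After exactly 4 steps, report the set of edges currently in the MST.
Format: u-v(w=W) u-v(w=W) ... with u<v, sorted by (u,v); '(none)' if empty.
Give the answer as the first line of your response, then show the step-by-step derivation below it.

0-2(w=3) 0-4(w=3) 0-5(w=2) 1-5(w=3)

step 1: add edge 0-2 (w=3); MST = {0-2(w=3)}
step 2: add edge 0-5 (w=2); MST = {0-2(w=3) 0-5(w=2)}
step 3: add edge 1-5 (w=3); MST = {0-2(w=3) 0-5(w=2) 1-5(w=3)}
step 4: add edge 0-4 (w=3); MST = {0-2(w=3) 0-4(w=3) 0-5(w=2) 1-5(w=3)}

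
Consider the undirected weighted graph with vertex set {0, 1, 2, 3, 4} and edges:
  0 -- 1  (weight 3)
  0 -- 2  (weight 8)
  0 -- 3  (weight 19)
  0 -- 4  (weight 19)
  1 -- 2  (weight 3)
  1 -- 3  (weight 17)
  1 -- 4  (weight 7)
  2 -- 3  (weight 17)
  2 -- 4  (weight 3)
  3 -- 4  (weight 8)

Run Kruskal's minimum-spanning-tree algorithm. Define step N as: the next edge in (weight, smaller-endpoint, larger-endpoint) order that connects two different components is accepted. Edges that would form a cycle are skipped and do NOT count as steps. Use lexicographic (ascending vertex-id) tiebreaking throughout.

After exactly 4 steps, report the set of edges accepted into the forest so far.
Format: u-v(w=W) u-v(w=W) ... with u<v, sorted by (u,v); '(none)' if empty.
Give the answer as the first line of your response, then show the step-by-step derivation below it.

0-1(w=3) 1-2(w=3) 2-4(w=3) 3-4(w=8)

step 1: add edge 0-1 (w=3); MST = {0-1(w=3)}
step 2: add edge 1-2 (w=3); MST = {0-1(w=3) 1-2(w=3)}
step 3: add edge 2-4 (w=3); MST = {0-1(w=3) 1-2(w=3) 2-4(w=3)}
step 4: add edge 3-4 (w=8); MST = {0-1(w=3) 1-2(w=3) 2-4(w=3) 3-4(w=8)}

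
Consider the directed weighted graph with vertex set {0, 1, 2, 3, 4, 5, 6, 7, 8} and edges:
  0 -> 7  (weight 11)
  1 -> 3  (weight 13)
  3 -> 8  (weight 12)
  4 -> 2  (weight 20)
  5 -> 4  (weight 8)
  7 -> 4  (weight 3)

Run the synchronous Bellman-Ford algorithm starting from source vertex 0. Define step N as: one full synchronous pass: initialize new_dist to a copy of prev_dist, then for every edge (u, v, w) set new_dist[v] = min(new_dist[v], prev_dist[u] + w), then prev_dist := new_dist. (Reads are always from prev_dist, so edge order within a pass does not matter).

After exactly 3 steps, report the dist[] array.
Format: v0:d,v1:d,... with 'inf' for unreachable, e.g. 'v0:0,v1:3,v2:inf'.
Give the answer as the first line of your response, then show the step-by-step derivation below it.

v0:0,v1:inf,v2:34,v3:inf,v4:14,v5:inf,v6:inf,v7:11,v8:inf

step 1: dist = v0:0,v1:inf,v2:inf,v3:inf,v4:inf,v5:inf,v6:inf,v7:11,v8:inf
step 2: dist = v0:0,v1:inf,v2:inf,v3:inf,v4:14,v5:inf,v6:inf,v7:11,v8:inf
step 3: dist = v0:0,v1:inf,v2:34,v3:inf,v4:14,v5:inf,v6:inf,v7:11,v8:inf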